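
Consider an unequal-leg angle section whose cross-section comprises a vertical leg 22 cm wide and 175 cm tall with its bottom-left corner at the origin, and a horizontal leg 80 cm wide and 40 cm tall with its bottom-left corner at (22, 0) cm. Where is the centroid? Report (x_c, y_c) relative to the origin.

x_c = 34.15 cm, y_c = 56.86 cm

Part | A | x̄ᵢ | ȳᵢ | A·x̄ᵢ | A·ȳᵢ
vertical leg | 3850.00 | 11.00 | 87.50 | 42350.00 | 336875.00
horizontal leg | 3200.00 | 62.00 | 20.00 | 198400.00 | 64000.00
Σ | 7050.00 |  |  | 240750.00 | 400875.00
x_c = 240750.00 / 7050.00 = 34.15 cm
y_c = 400875.00 / 7050.00 = 56.86 cm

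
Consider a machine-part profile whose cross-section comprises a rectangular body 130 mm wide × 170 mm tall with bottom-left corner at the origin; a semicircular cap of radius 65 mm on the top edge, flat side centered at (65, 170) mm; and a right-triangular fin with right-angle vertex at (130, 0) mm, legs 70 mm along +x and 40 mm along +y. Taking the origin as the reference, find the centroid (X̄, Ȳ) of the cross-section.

X̄ = 69.10 mm, Ȳ = 106.46 mm

rectangular body: A = 130 × 170 = 22100.00, centroid at (65.00, 85.00).
semicircular top: A = ½π·65² = 6636.61, centroid at (65.00, 197.59).
triangular fin: A = ½·70·40 = 1400.00, centroid at (153.33, 13.33).
ΣA = 30136.61 mm², ΣAX̄ = 2082546.61 mm³, ΣAȲ = 3208474.46 mm³.
X̄ = 2082546.61/30136.61 = 69.10 mm; Ȳ = 3208474.46/30136.61 = 106.46 mm.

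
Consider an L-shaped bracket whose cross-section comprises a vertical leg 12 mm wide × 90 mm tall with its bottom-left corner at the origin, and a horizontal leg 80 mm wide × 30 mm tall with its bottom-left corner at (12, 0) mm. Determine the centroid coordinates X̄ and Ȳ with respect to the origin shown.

X̄ = 37.72 mm, Ȳ = 24.31 mm

Part | A | x̄ᵢ | ȳᵢ | A·x̄ᵢ | A·ȳᵢ
vertical leg | 1080.00 | 6.00 | 45.00 | 6480.00 | 48600.00
horizontal leg | 2400.00 | 52.00 | 15.00 | 124800.00 | 36000.00
Σ | 3480.00 |  |  | 131280.00 | 84600.00
X̄ = 131280.00 / 3480.00 = 37.72 mm
Ȳ = 84600.00 / 3480.00 = 24.31 mm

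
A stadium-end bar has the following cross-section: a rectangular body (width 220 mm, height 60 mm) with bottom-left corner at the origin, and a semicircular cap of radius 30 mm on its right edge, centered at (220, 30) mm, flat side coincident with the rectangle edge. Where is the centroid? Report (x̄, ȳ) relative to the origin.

x̄ = 121.87 mm, ȳ = 30.00 mm

rectangular body: A = 220 × 60 = 13200.00, centroid at (110.00, 30.00).
semicircular end: A = ½π·30² = 1413.72, centroid at (232.73, 30.00).
ΣA = 14613.72 mm², ΣAx̄ = 1781017.67 mm³, ΣAȳ = 438411.50 mm³.
x̄ = 1781017.67/14613.72 = 121.87 mm; ȳ = 438411.50/14613.72 = 30.00 mm.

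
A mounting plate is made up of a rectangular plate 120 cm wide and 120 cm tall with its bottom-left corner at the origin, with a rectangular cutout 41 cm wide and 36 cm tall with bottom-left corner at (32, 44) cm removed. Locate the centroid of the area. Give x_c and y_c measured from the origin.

plate: A = 120 × 120 = 14400.00, centroid at (60.00, 60.00).
hole: A = −(41 × 36) = -1476.00, centroid at (52.50, 62.00).
ΣA = 12924.00 cm²
ΣAx_c = (14400.00)(60.00) + (-1476.00)(52.50) = 786510.00 cm³
ΣAy_c = (14400.00)(60.00) + (-1476.00)(62.00) = 772488.00 cm³
x_c = 786510.00 / 12924.00 = 60.86 cm
y_c = 772488.00 / 12924.00 = 59.77 cm

x_c = 60.86 cm, y_c = 59.77 cm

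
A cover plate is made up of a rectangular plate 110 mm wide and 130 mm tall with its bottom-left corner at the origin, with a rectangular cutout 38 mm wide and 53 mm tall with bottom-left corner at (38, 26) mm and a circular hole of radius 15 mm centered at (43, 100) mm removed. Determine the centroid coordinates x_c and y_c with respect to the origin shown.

x_c = 55.38 mm, y_c = 65.04 mm

Part | A | x̄ᵢ | ȳᵢ | A·x̄ᵢ | A·ȳᵢ
plate | 14300.00 | 55.00 | 65.00 | 786500.00 | 929500.00
hole 1 | -2014.00 | 57.00 | 52.50 | -114798.00 | -105735.00
hole 2 | -706.86 | 43.00 | 100.00 | -30394.91 | -70685.83
Σ | 11579.14 |  |  | 641307.09 | 753079.17
x_c = 641307.09 / 11579.14 = 55.38 mm
y_c = 753079.17 / 11579.14 = 65.04 mm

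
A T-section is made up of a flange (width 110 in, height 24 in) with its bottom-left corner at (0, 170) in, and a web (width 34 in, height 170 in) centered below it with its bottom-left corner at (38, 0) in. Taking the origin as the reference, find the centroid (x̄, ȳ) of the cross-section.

Part | A | x̄ᵢ | ȳᵢ | A·x̄ᵢ | A·ȳᵢ
web | 5780.00 | 55.00 | 85.00 | 317900.00 | 491300.00
flange | 2640.00 | 55.00 | 182.00 | 145200.00 | 480480.00
Σ | 8420.00 |  |  | 463100.00 | 971780.00
x̄ = 463100.00 / 8420.00 = 55.00 in
ȳ = 971780.00 / 8420.00 = 115.41 in

x̄ = 55.00 in, ȳ = 115.41 in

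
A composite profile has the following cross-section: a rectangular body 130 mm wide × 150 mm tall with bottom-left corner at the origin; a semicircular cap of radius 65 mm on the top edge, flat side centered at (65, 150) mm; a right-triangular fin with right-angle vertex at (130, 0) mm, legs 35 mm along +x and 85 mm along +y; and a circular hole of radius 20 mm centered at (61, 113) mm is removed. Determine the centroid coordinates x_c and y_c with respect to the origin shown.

rectangular body: A = 130 × 150 = 19500.00, centroid at (65.00, 75.00).
semicircular top: A = ½π·65² = 6636.61, centroid at (65.00, 177.59).
triangular fin: A = ½·35·85 = 1487.50, centroid at (141.67, 28.33).
hole: A = −π·20² = -1256.64, centroid at (61.00, 113.00).
ΣA = 26367.48 mm²
ΣAx_c = (19500.00)(65.00) + (6636.61)(65.00) + (1487.50)(141.67) + (-1256.64)(61.00) = 1832954.25 mm³
ΣAy_c = (19500.00)(75.00) + (6636.61)(177.59) + (1487.50)(28.33) + (-1256.64)(113.00) = 2541221.35 mm³
x_c = 1832954.25 / 26367.48 = 69.52 mm
y_c = 2541221.35 / 26367.48 = 96.38 mm

x_c = 69.52 mm, y_c = 96.38 mm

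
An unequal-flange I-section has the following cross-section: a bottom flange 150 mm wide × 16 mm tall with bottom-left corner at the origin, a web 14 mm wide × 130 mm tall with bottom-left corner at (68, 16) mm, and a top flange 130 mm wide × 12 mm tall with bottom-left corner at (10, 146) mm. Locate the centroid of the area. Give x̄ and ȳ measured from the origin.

x̄ = 75.00 mm, ȳ = 69.85 mm

bottom flange: A = 150 × 16 = 2400.00, centroid at (75.00, 8.00).
web: A = 14 × 130 = 1820.00, centroid at (75.00, 81.00).
top flange: A = 130 × 12 = 1560.00, centroid at (75.00, 152.00).
ΣA = 5780.00 mm²
ΣAx̄ = (2400.00)(75.00) + (1820.00)(75.00) + (1560.00)(75.00) = 433500.00 mm³
ΣAȳ = (2400.00)(8.00) + (1820.00)(81.00) + (1560.00)(152.00) = 403740.00 mm³
x̄ = 433500.00 / 5780.00 = 75.00 mm
ȳ = 403740.00 / 5780.00 = 69.85 mm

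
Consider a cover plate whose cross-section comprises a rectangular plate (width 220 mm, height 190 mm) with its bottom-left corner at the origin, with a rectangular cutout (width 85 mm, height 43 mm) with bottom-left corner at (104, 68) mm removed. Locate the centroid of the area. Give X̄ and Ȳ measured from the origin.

X̄ = 106.50 mm, Ȳ = 95.53 mm

plate: A = 220 × 190 = 41800.00, centroid at (110.00, 95.00).
hole: A = −(85 × 43) = -3655.00, centroid at (146.50, 89.50).
ΣA = 38145.00 mm²
ΣAX̄ = (41800.00)(110.00) + (-3655.00)(146.50) = 4062542.50 mm³
ΣAȲ = (41800.00)(95.00) + (-3655.00)(89.50) = 3643877.50 mm³
X̄ = 4062542.50 / 38145.00 = 106.50 mm
Ȳ = 3643877.50 / 38145.00 = 95.53 mm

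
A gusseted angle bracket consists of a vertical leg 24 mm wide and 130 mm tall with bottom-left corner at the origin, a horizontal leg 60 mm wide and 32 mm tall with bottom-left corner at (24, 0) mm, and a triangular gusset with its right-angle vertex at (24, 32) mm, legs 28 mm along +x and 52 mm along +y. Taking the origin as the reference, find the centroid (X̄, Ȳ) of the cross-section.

X̄ = 28.67 mm, Ȳ = 46.71 mm

vertical leg: A = 24 × 130 = 3120.00, centroid at (12.00, 65.00).
horizontal leg: A = 60 × 32 = 1920.00, centroid at (54.00, 16.00).
gusset: A = ½·28·52 = 728.00, centroid at (33.33, 49.33).
ΣA = 5768.00 mm², ΣAX̄ = 165386.67 mm³, ΣAȲ = 269434.67 mm³.
X̄ = 165386.67/5768.00 = 28.67 mm; Ȳ = 269434.67/5768.00 = 46.71 mm.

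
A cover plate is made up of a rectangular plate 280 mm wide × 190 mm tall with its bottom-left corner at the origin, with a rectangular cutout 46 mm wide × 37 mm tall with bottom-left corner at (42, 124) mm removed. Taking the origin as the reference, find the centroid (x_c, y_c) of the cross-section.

plate: A = 280 × 190 = 53200.00, centroid at (140.00, 95.00).
hole: A = −(46 × 37) = -1702.00, centroid at (65.00, 142.50).
ΣA = 51498.00 mm²
ΣAx_c = (53200.00)(140.00) + (-1702.00)(65.00) = 7337370.00 mm³
ΣAy_c = (53200.00)(95.00) + (-1702.00)(142.50) = 4811465.00 mm³
x_c = 7337370.00 / 51498.00 = 142.48 mm
y_c = 4811465.00 / 51498.00 = 93.43 mm

x_c = 142.48 mm, y_c = 93.43 mm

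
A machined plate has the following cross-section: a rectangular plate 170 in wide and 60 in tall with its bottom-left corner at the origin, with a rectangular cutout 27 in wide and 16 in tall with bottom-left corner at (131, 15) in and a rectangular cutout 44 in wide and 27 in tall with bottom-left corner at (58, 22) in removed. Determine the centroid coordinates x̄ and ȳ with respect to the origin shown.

plate: A = 170 × 60 = 10200.00, centroid at (85.00, 30.00).
hole 1: A = −(27 × 16) = -432.00, centroid at (144.50, 23.00).
hole 2: A = −(44 × 27) = -1188.00, centroid at (80.00, 35.50).
ΣA = 8580.00 in², ΣAx̄ = 709536.00 in³, ΣAȳ = 253890.00 in³.
x̄ = 709536.00/8580.00 = 82.70 in; ȳ = 253890.00/8580.00 = 29.59 in.

x̄ = 82.70 in, ȳ = 29.59 in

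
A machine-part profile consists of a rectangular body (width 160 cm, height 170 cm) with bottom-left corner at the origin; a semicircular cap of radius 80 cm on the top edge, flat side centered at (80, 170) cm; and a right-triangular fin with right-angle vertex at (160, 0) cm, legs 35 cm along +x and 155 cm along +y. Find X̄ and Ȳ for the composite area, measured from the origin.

X̄ = 86.22 cm, Ȳ = 112.66 cm

Part | A | x̄ᵢ | ȳᵢ | A·x̄ᵢ | A·ȳᵢ
rectangular body | 27200.00 | 80.00 | 85.00 | 2176000.00 | 2312000.00
semicircular top | 10053.10 | 80.00 | 203.95 | 804247.72 | 2050359.74
triangular fin | 2712.50 | 171.67 | 51.67 | 465645.83 | 140145.83
Σ | 39965.60 |  |  | 3445893.55 | 4502505.57
X̄ = 3445893.55 / 39965.60 = 86.22 cm
Ȳ = 4502505.57 / 39965.60 = 112.66 cm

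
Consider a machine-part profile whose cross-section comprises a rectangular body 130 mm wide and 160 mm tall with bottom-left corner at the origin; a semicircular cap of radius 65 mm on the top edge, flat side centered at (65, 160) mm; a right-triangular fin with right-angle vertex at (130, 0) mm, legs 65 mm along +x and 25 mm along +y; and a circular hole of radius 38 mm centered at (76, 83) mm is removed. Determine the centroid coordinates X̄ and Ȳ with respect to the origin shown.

X̄ = 65.87 mm, Ȳ = 107.08 mm

rectangular body: A = 130 × 160 = 20800.00, centroid at (65.00, 80.00).
semicircular top: A = ½π·65² = 6636.61, centroid at (65.00, 187.59).
triangular fin: A = ½·65·25 = 812.50, centroid at (151.67, 8.33).
hole: A = −π·38² = -4536.46, centroid at (76.00, 83.00).
ΣA = 23712.65 mm²
ΣAX̄ = (20800.00)(65.00) + (6636.61)(65.00) + (812.50)(151.67) + (-4536.46)(76.00) = 1561838.16 mm³
ΣAȲ = (20800.00)(80.00) + (6636.61)(187.59) + (812.50)(8.33) + (-4536.46)(83.00) = 2539186.32 mm³
X̄ = 1561838.16 / 23712.65 = 65.87 mm
Ȳ = 2539186.32 / 23712.65 = 107.08 mm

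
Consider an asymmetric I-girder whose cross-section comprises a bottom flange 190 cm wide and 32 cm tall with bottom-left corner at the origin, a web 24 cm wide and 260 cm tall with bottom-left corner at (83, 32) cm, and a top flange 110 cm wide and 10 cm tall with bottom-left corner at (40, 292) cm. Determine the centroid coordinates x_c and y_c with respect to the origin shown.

bottom flange: A = 190 × 32 = 6080.00, centroid at (95.00, 16.00).
web: A = 24 × 260 = 6240.00, centroid at (95.00, 162.00).
top flange: A = 110 × 10 = 1100.00, centroid at (95.00, 297.00).
ΣA = 13420.00 cm², ΣAx_c = 1274900.00 cm³, ΣAy_c = 1434860.00 cm³.
x_c = 1274900.00/13420.00 = 95.00 cm; y_c = 1434860.00/13420.00 = 106.92 cm.

x_c = 95.00 cm, y_c = 106.92 cm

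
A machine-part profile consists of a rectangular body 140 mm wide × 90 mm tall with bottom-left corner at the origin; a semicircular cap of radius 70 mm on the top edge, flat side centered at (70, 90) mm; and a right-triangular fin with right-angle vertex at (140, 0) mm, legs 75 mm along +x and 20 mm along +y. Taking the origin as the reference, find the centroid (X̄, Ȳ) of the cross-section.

X̄ = 73.39 mm, Ȳ = 70.96 mm

Part | A | x̄ᵢ | ȳᵢ | A·x̄ᵢ | A·ȳᵢ
rectangular body | 12600.00 | 70.00 | 45.00 | 882000.00 | 567000.00
semicircular top | 7696.90 | 70.00 | 119.71 | 538783.14 | 921387.85
triangular fin | 750.00 | 165.00 | 6.67 | 123750.00 | 5000.00
Σ | 21046.90 |  |  | 1544533.14 | 1493387.85
X̄ = 1544533.14 / 21046.90 = 73.39 mm
Ȳ = 1493387.85 / 21046.90 = 70.96 mm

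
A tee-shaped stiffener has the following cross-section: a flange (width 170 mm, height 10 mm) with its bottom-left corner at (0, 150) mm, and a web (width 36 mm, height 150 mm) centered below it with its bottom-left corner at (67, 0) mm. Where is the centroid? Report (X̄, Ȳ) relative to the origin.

web: A = 36 × 150 = 5400.00, centroid at (85.00, 75.00).
flange: A = 170 × 10 = 1700.00, centroid at (85.00, 155.00).
ΣA = 7100.00 mm²
ΣAX̄ = (5400.00)(85.00) + (1700.00)(85.00) = 603500.00 mm³
ΣAȲ = (5400.00)(75.00) + (1700.00)(155.00) = 668500.00 mm³
X̄ = 603500.00 / 7100.00 = 85.00 mm
Ȳ = 668500.00 / 7100.00 = 94.15 mm

X̄ = 85.00 mm, Ȳ = 94.15 mm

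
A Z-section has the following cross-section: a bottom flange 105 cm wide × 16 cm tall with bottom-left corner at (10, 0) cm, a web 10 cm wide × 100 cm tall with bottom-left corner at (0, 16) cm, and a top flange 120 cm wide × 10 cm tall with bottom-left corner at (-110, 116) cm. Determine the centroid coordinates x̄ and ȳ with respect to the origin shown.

bottom flange: A = 105 × 16 = 1680.00, centroid at (62.50, 8.00).
web: A = 10 × 100 = 1000.00, centroid at (5.00, 66.00).
top flange: A = 120 × 10 = 1200.00, centroid at (-50.00, 121.00).
ΣA = 3880.00 cm², ΣAx̄ = 50000.00 cm³, ΣAȳ = 224640.00 cm³.
x̄ = 50000.00/3880.00 = 12.89 cm; ȳ = 224640.00/3880.00 = 57.90 cm.

x̄ = 12.89 cm, ȳ = 57.90 cm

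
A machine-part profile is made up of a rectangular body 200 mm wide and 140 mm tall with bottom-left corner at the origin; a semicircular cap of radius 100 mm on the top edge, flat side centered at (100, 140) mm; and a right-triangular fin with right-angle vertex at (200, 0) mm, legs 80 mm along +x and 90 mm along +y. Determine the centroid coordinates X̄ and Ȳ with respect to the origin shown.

rectangular body: A = 200 × 140 = 28000.00, centroid at (100.00, 70.00).
semicircular top: A = ½π·100² = 15707.96, centroid at (100.00, 182.44).
triangular fin: A = ½·80·90 = 3600.00, centroid at (226.67, 30.00).
ΣA = 47307.96 mm², ΣAX̄ = 5186796.33 mm³, ΣAȲ = 4933781.52 mm³.
X̄ = 5186796.33/47307.96 = 109.64 mm; Ȳ = 4933781.52/47307.96 = 104.29 mm.

X̄ = 109.64 mm, Ȳ = 104.29 mm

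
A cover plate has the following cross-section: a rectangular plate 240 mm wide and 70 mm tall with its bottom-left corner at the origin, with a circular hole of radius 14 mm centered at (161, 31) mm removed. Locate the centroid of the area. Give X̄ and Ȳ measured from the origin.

X̄ = 118.44 mm, Ȳ = 35.15 mm

Part | A | x̄ᵢ | ȳᵢ | A·x̄ᵢ | A·ȳᵢ
plate | 16800.00 | 120.00 | 35.00 | 2016000.00 | 588000.00
hole | -615.75 | 161.00 | 31.00 | -99136.10 | -19088.32
Σ | 16184.25 |  |  | 1916863.90 | 568911.68
X̄ = 1916863.90 / 16184.25 = 118.44 mm
Ȳ = 568911.68 / 16184.25 = 35.15 mm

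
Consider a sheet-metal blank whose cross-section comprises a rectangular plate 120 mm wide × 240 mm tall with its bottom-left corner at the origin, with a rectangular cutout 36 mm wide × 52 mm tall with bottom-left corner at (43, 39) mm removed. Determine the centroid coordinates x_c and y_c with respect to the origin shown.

x_c = 59.93 mm, y_c = 123.82 mm

plate: A = 120 × 240 = 28800.00, centroid at (60.00, 120.00).
hole: A = −(36 × 52) = -1872.00, centroid at (61.00, 65.00).
ΣA = 26928.00 mm², ΣAx_c = 1613808.00 mm³, ΣAy_c = 3334320.00 mm³.
x_c = 1613808.00/26928.00 = 59.93 mm; y_c = 3334320.00/26928.00 = 123.82 mm.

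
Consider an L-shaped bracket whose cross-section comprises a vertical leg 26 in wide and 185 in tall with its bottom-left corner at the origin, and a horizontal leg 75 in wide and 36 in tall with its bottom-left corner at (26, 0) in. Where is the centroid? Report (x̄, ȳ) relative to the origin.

Part | A | x̄ᵢ | ȳᵢ | A·x̄ᵢ | A·ȳᵢ
vertical leg | 4810.00 | 13.00 | 92.50 | 62530.00 | 444925.00
horizontal leg | 2700.00 | 63.50 | 18.00 | 171450.00 | 48600.00
Σ | 7510.00 |  |  | 233980.00 | 493525.00
x̄ = 233980.00 / 7510.00 = 31.16 in
ȳ = 493525.00 / 7510.00 = 65.72 in

x̄ = 31.16 in, ȳ = 65.72 in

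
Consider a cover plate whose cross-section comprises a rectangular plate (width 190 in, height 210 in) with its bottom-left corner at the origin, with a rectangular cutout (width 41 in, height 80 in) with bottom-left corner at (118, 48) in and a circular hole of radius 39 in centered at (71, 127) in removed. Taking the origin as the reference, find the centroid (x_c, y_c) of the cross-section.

plate: A = 190 × 210 = 39900.00, centroid at (95.00, 105.00).
hole 1: A = −(41 × 80) = -3280.00, centroid at (138.50, 88.00).
hole 2: A = −π·39² = -4778.36, centroid at (71.00, 127.00).
ΣA = 31841.64 in², ΣAx_c = 2996956.27 in³, ΣAy_c = 3294007.97 in³.
x_c = 2996956.27/31841.64 = 94.12 in; y_c = 3294007.97/31841.64 = 103.45 in.

x_c = 94.12 in, y_c = 103.45 in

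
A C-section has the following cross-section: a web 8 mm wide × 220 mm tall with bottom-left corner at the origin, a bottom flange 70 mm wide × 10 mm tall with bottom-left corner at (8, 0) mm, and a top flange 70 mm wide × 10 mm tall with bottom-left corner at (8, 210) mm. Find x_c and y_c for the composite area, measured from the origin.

web: A = 8 × 220 = 1760.00, centroid at (4.00, 110.00).
bottom flange: A = 70 × 10 = 700.00, centroid at (43.00, 5.00).
top flange: A = 70 × 10 = 700.00, centroid at (43.00, 215.00).
ΣA = 3160.00 mm², ΣAx_c = 67240.00 mm³, ΣAy_c = 347600.00 mm³.
x_c = 67240.00/3160.00 = 21.28 mm; y_c = 347600.00/3160.00 = 110.00 mm.

x_c = 21.28 mm, y_c = 110.00 mm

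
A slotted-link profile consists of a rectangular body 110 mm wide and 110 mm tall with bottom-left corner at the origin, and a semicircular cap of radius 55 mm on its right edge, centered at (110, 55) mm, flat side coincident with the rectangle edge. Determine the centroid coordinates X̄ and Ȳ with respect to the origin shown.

rectangular body: A = 110 × 110 = 12100.00, centroid at (55.00, 55.00).
semicircular end: A = ½π·55² = 4751.66, centroid at (133.34, 55.00).
ΣA = 16851.66 mm²
ΣAX̄ = (12100.00)(55.00) + (4751.66)(133.34) = 1299099.14 mm³
ΣAȲ = (12100.00)(55.00) + (4751.66)(55.00) = 926841.24 mm³
X̄ = 1299099.14 / 16851.66 = 77.09 mm
Ȳ = 926841.24 / 16851.66 = 55.00 mm

X̄ = 77.09 mm, Ȳ = 55.00 mm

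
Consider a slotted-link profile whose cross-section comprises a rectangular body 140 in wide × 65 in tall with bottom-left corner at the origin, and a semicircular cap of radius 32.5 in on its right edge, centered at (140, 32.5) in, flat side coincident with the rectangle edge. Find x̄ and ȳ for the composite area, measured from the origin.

rectangular body: A = 140 × 65 = 9100.00, centroid at (70.00, 32.50).
semicircular end: A = ½π·32.5² = 1659.15, centroid at (153.79, 32.50).
ΣA = 10759.15 in², ΣAx̄ = 892166.92 in³, ΣAȳ = 349672.49 in³.
x̄ = 892166.92/10759.15 = 82.92 in; ȳ = 349672.49/10759.15 = 32.50 in.

x̄ = 82.92 in, ȳ = 32.50 in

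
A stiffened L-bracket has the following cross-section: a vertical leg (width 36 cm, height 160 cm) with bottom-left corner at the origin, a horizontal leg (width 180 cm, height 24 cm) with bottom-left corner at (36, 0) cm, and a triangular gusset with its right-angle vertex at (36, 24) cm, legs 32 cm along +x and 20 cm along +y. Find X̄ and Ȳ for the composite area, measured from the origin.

X̄ = 63.74 cm, Ȳ = 50.24 cm

vertical leg: A = 36 × 160 = 5760.00, centroid at (18.00, 80.00).
horizontal leg: A = 180 × 24 = 4320.00, centroid at (126.00, 12.00).
gusset: A = ½·32·20 = 320.00, centroid at (46.67, 30.67).
ΣA = 10400.00 cm²
ΣAX̄ = (5760.00)(18.00) + (4320.00)(126.00) + (320.00)(46.67) = 662933.33 cm³
ΣAȲ = (5760.00)(80.00) + (4320.00)(12.00) + (320.00)(30.67) = 522453.33 cm³
X̄ = 662933.33 / 10400.00 = 63.74 cm
Ȳ = 522453.33 / 10400.00 = 50.24 cm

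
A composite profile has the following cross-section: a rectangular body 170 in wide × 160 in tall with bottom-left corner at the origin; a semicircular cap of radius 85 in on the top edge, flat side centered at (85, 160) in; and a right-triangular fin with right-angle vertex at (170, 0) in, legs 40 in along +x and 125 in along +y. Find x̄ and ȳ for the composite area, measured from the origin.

x̄ = 90.99 in, ȳ = 109.76 in

rectangular body: A = 170 × 160 = 27200.00, centroid at (85.00, 80.00).
semicircular top: A = ½π·85² = 11349.00, centroid at (85.00, 196.08).
triangular fin: A = ½·40·125 = 2500.00, centroid at (183.33, 41.67).
ΣA = 41049.00 in²
ΣAx̄ = (27200.00)(85.00) + (11349.00)(85.00) + (2500.00)(183.33) = 3734998.63 in³
ΣAȳ = (27200.00)(80.00) + (11349.00)(196.08) + (2500.00)(41.67) = 4505423.89 in³
x̄ = 3734998.63 / 41049.00 = 90.99 in
ȳ = 4505423.89 / 41049.00 = 109.76 in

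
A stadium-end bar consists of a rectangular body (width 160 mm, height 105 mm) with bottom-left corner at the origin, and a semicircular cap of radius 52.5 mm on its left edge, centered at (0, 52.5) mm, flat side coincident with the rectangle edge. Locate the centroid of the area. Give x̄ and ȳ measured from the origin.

rectangular body: A = 160 × 105 = 16800.00, centroid at (80.00, 52.50).
semicircular end: A = ½π·52.5² = 4329.51, centroid at (-22.28, 52.50).
ΣA = 21129.51 mm², ΣAx̄ = 1247531.25 mm³, ΣAȳ = 1109299.14 mm³.
x̄ = 1247531.25/21129.51 = 59.04 mm; ȳ = 1109299.14/21129.51 = 52.50 mm.

x̄ = 59.04 mm, ȳ = 52.50 mm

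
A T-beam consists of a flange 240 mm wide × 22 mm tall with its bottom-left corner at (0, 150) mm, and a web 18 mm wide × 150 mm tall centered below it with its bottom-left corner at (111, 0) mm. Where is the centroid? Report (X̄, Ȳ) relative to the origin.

X̄ = 120.00 mm, Ȳ = 131.90 mm

web: A = 18 × 150 = 2700.00, centroid at (120.00, 75.00).
flange: A = 240 × 22 = 5280.00, centroid at (120.00, 161.00).
ΣA = 7980.00 mm²
ΣAX̄ = (2700.00)(120.00) + (5280.00)(120.00) = 957600.00 mm³
ΣAȲ = (2700.00)(75.00) + (5280.00)(161.00) = 1052580.00 mm³
X̄ = 957600.00 / 7980.00 = 120.00 mm
Ȳ = 1052580.00 / 7980.00 = 131.90 mm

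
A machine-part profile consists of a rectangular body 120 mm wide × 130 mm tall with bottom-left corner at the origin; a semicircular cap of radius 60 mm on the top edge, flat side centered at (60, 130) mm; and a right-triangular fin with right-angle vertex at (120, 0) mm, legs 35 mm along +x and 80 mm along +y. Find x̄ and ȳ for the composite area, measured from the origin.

Part | A | x̄ᵢ | ȳᵢ | A·x̄ᵢ | A·ȳᵢ
rectangular body | 15600.00 | 60.00 | 65.00 | 936000.00 | 1014000.00
semicircular top | 5654.87 | 60.00 | 155.46 | 339292.01 | 879132.68
triangular fin | 1400.00 | 131.67 | 26.67 | 184333.33 | 37333.33
Σ | 22654.87 |  |  | 1459625.34 | 1930466.01
x̄ = 1459625.34 / 22654.87 = 64.43 mm
ȳ = 1930466.01 / 22654.87 = 85.21 mm

x̄ = 64.43 mm, ȳ = 85.21 mm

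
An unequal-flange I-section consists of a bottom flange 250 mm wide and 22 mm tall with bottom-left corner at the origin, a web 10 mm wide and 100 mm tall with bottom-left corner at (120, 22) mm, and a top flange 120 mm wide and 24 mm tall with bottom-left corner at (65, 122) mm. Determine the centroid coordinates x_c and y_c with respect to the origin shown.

x_c = 125.00 mm, y_c = 55.27 mm

Part | A | x̄ᵢ | ȳᵢ | A·x̄ᵢ | A·ȳᵢ
bottom flange | 5500.00 | 125.00 | 11.00 | 687500.00 | 60500.00
web | 1000.00 | 125.00 | 72.00 | 125000.00 | 72000.00
top flange | 2880.00 | 125.00 | 134.00 | 360000.00 | 385920.00
Σ | 9380.00 |  |  | 1172500.00 | 518420.00
x_c = 1172500.00 / 9380.00 = 125.00 mm
y_c = 518420.00 / 9380.00 = 55.27 mm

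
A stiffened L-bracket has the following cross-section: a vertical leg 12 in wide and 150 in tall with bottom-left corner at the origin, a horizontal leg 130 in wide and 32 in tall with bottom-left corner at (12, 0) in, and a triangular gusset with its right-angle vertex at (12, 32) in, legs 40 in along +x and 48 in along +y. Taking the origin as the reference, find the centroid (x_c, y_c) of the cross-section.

x_c = 51.36 in, y_c = 35.79 in

Part | A | x̄ᵢ | ȳᵢ | A·x̄ᵢ | A·ȳᵢ
vertical leg | 1800.00 | 6.00 | 75.00 | 10800.00 | 135000.00
horizontal leg | 4160.00 | 77.00 | 16.00 | 320320.00 | 66560.00
gusset | 960.00 | 25.33 | 48.00 | 24320.00 | 46080.00
Σ | 6920.00 |  |  | 355440.00 | 247640.00
x_c = 355440.00 / 6920.00 = 51.36 in
y_c = 247640.00 / 6920.00 = 35.79 in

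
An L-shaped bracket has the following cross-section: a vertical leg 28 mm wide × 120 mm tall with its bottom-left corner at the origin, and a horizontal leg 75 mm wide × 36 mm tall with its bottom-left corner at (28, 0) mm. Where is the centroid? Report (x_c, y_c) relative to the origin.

Part | A | x̄ᵢ | ȳᵢ | A·x̄ᵢ | A·ȳᵢ
vertical leg | 3360.00 | 14.00 | 60.00 | 47040.00 | 201600.00
horizontal leg | 2700.00 | 65.50 | 18.00 | 176850.00 | 48600.00
Σ | 6060.00 |  |  | 223890.00 | 250200.00
x_c = 223890.00 / 6060.00 = 36.95 mm
y_c = 250200.00 / 6060.00 = 41.29 mm

x_c = 36.95 mm, y_c = 41.29 mm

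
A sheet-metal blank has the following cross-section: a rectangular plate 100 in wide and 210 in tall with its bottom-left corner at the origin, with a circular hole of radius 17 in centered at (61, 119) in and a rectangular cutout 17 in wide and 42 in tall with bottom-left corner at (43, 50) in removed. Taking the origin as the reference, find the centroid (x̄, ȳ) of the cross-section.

Part | A | x̄ᵢ | ȳᵢ | A·x̄ᵢ | A·ȳᵢ
plate | 21000.00 | 50.00 | 105.00 | 1050000.00 | 2205000.00
hole 1 | -907.92 | 61.00 | 119.00 | -55383.14 | -108042.51
hole 2 | -714.00 | 51.50 | 71.00 | -36771.00 | -50694.00
Σ | 19378.08 |  |  | 957845.86 | 2046263.49
x̄ = 957845.86 / 19378.08 = 49.43 in
ȳ = 2046263.49 / 19378.08 = 105.60 in

x̄ = 49.43 in, ȳ = 105.60 in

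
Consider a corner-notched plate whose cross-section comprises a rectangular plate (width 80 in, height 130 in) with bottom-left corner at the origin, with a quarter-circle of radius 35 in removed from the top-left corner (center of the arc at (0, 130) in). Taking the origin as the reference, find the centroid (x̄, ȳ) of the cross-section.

plate: A = 80 × 130 = 10400.00, centroid at (40.00, 65.00).
removed quarter-circle: A = −¼π·35² = -962.11, centroid at (14.85, 115.15).
ΣA = 9437.89 in², ΣAx̄ = 401708.33 in³, ΣAȳ = 565217.01 in³.
x̄ = 401708.33/9437.89 = 42.56 in; ȳ = 565217.01/9437.89 = 59.89 in.

x̄ = 42.56 in, ȳ = 59.89 in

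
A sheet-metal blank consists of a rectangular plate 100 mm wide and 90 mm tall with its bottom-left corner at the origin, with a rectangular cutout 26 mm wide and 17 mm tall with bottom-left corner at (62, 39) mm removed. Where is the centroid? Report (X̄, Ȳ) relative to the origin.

Part | A | x̄ᵢ | ȳᵢ | A·x̄ᵢ | A·ȳᵢ
plate | 9000.00 | 50.00 | 45.00 | 450000.00 | 405000.00
hole | -442.00 | 75.00 | 47.50 | -33150.00 | -20995.00
Σ | 8558.00 |  |  | 416850.00 | 384005.00
X̄ = 416850.00 / 8558.00 = 48.71 mm
Ȳ = 384005.00 / 8558.00 = 44.87 mm

X̄ = 48.71 mm, Ȳ = 44.87 mm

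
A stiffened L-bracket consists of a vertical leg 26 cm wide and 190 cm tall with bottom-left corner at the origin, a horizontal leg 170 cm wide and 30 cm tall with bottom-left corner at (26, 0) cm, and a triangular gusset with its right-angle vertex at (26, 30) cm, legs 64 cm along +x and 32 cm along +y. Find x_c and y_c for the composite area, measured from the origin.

vertical leg: A = 26 × 190 = 4940.00, centroid at (13.00, 95.00).
horizontal leg: A = 170 × 30 = 5100.00, centroid at (111.00, 15.00).
gusset: A = ½·64·32 = 1024.00, centroid at (47.33, 40.67).
ΣA = 11064.00 cm², ΣAx_c = 678789.33 cm³, ΣAy_c = 587442.67 cm³.
x_c = 678789.33/11064.00 = 61.35 cm; y_c = 587442.67/11064.00 = 53.09 cm.

x_c = 61.35 cm, y_c = 53.09 cm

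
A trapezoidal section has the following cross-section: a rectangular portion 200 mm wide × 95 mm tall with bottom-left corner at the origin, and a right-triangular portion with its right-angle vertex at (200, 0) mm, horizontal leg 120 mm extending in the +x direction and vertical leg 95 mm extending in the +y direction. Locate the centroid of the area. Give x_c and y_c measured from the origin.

Part | A | x̄ᵢ | ȳᵢ | A·x̄ᵢ | A·ȳᵢ
rectangular portion | 19000.00 | 100.00 | 47.50 | 1900000.00 | 902500.00
triangular portion | 5700.00 | 240.00 | 31.67 | 1368000.00 | 180500.00
Σ | 24700.00 |  |  | 3268000.00 | 1083000.00
x_c = 3268000.00 / 24700.00 = 132.31 mm
y_c = 1083000.00 / 24700.00 = 43.85 mm

x_c = 132.31 mm, y_c = 43.85 mm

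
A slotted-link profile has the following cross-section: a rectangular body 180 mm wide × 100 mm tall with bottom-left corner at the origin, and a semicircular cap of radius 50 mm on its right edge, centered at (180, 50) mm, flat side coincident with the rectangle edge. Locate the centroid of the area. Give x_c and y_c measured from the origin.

x_c = 109.92 mm, y_c = 50.00 mm

Part | A | x̄ᵢ | ȳᵢ | A·x̄ᵢ | A·ȳᵢ
rectangular body | 18000.00 | 90.00 | 50.00 | 1620000.00 | 900000.00
semicircular end | 3926.99 | 201.22 | 50.00 | 790191.68 | 196349.54
Σ | 21926.99 |  |  | 2410191.68 | 1096349.54
x_c = 2410191.68 / 21926.99 = 109.92 mm
y_c = 1096349.54 / 21926.99 = 50.00 mm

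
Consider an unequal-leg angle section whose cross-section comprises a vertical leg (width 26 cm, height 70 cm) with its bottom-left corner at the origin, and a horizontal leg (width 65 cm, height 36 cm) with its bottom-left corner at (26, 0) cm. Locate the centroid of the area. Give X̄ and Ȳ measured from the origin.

vertical leg: A = 26 × 70 = 1820.00, centroid at (13.00, 35.00).
horizontal leg: A = 65 × 36 = 2340.00, centroid at (58.50, 18.00).
ΣA = 4160.00 cm²
ΣAX̄ = (1820.00)(13.00) + (2340.00)(58.50) = 160550.00 cm³
ΣAȲ = (1820.00)(35.00) + (2340.00)(18.00) = 105820.00 cm³
X̄ = 160550.00 / 4160.00 = 38.59 cm
Ȳ = 105820.00 / 4160.00 = 25.44 cm

X̄ = 38.59 cm, Ȳ = 25.44 cm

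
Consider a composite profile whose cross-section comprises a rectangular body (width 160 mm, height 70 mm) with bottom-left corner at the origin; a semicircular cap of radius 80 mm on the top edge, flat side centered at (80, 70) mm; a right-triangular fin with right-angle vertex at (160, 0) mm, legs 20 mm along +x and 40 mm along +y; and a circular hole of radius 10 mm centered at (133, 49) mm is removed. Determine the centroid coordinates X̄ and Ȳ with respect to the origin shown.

rectangular body: A = 160 × 70 = 11200.00, centroid at (80.00, 35.00).
semicircular top: A = ½π·80² = 10053.10, centroid at (80.00, 103.95).
triangular fin: A = ½·20·40 = 400.00, centroid at (166.67, 13.33).
hole: A = −π·10² = -314.16, centroid at (133.00, 49.00).
ΣA = 21338.94 mm²
ΣAX̄ = (11200.00)(80.00) + (10053.10)(80.00) + (400.00)(166.67) + (-314.16)(133.00) = 1725131.20 mm³
ΣAȲ = (11200.00)(35.00) + (10053.10)(103.95) + (400.00)(13.33) + (-314.16)(49.00) = 1426989.62 mm³
X̄ = 1725131.20 / 21338.94 = 80.84 mm
Ȳ = 1426989.62 / 21338.94 = 66.87 mm

X̄ = 80.84 mm, Ȳ = 66.87 mm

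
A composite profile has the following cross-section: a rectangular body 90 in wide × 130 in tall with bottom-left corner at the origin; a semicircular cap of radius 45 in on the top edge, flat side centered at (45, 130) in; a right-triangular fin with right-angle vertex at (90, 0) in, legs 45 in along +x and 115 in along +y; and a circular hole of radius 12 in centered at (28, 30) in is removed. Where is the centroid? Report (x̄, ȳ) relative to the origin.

rectangular body: A = 90 × 130 = 11700.00, centroid at (45.00, 65.00).
semicircular top: A = ½π·45² = 3180.86, centroid at (45.00, 149.10).
triangular fin: A = ½·45·115 = 2587.50, centroid at (105.00, 38.33).
hole: A = −π·12² = -452.39, centroid at (28.00, 30.00).
ΣA = 17015.97 in², ΣAx̄ = 928659.41 in³, ΣAȳ = 1320377.95 in³.
x̄ = 928659.41/17015.97 = 54.58 in; ȳ = 1320377.95/17015.97 = 77.60 in.

x̄ = 54.58 in, ȳ = 77.60 in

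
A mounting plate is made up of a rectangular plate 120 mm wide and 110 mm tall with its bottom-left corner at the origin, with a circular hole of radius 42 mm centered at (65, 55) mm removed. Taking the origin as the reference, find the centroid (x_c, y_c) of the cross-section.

Part | A | x̄ᵢ | ȳᵢ | A·x̄ᵢ | A·ȳᵢ
plate | 13200.00 | 60.00 | 55.00 | 792000.00 | 726000.00
hole | -5541.77 | 65.00 | 55.00 | -360215.01 | -304797.32
Σ | 7658.23 |  |  | 431784.99 | 421202.68
x_c = 431784.99 / 7658.23 = 56.38 mm
y_c = 421202.68 / 7658.23 = 55.00 mm

x_c = 56.38 mm, y_c = 55.00 mm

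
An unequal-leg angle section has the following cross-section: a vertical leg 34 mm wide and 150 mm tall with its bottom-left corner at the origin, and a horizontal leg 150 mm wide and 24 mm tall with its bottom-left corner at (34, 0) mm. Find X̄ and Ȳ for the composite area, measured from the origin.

Part | A | x̄ᵢ | ȳᵢ | A·x̄ᵢ | A·ȳᵢ
vertical leg | 5100.00 | 17.00 | 75.00 | 86700.00 | 382500.00
horizontal leg | 3600.00 | 109.00 | 12.00 | 392400.00 | 43200.00
Σ | 8700.00 |  |  | 479100.00 | 425700.00
X̄ = 479100.00 / 8700.00 = 55.07 mm
Ȳ = 425700.00 / 8700.00 = 48.93 mm

X̄ = 55.07 mm, Ȳ = 48.93 mm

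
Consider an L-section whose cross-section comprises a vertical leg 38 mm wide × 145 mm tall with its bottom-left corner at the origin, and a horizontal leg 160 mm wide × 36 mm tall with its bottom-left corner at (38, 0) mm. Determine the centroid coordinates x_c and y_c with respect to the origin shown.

x_c = 69.60 mm, y_c = 44.65 mm

vertical leg: A = 38 × 145 = 5510.00, centroid at (19.00, 72.50).
horizontal leg: A = 160 × 36 = 5760.00, centroid at (118.00, 18.00).
ΣA = 11270.00 mm²
ΣAx_c = (5510.00)(19.00) + (5760.00)(118.00) = 784370.00 mm³
ΣAy_c = (5510.00)(72.50) + (5760.00)(18.00) = 503155.00 mm³
x_c = 784370.00 / 11270.00 = 69.60 mm
y_c = 503155.00 / 11270.00 = 44.65 mm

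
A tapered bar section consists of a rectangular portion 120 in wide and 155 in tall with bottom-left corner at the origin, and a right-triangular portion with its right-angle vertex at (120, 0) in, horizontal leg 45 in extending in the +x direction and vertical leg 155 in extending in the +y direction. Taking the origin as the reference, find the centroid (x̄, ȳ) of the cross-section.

Part | A | x̄ᵢ | ȳᵢ | A·x̄ᵢ | A·ȳᵢ
rectangular portion | 18600.00 | 60.00 | 77.50 | 1116000.00 | 1441500.00
triangular portion | 3487.50 | 135.00 | 51.67 | 470812.50 | 180187.50
Σ | 22087.50 |  |  | 1586812.50 | 1621687.50
x̄ = 1586812.50 / 22087.50 = 71.84 in
ȳ = 1621687.50 / 22087.50 = 73.42 in

x̄ = 71.84 in, ȳ = 73.42 in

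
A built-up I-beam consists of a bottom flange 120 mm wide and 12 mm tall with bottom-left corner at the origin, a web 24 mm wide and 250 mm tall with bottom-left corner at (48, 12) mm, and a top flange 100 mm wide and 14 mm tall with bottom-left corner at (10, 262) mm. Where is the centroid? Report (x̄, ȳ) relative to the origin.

Part | A | x̄ᵢ | ȳᵢ | A·x̄ᵢ | A·ȳᵢ
bottom flange | 1440.00 | 60.00 | 6.00 | 86400.00 | 8640.00
web | 6000.00 | 60.00 | 137.00 | 360000.00 | 822000.00
top flange | 1400.00 | 60.00 | 269.00 | 84000.00 | 376600.00
Σ | 8840.00 |  |  | 530400.00 | 1207240.00
x̄ = 530400.00 / 8840.00 = 60.00 mm
ȳ = 1207240.00 / 8840.00 = 136.57 mm

x̄ = 60.00 mm, ȳ = 136.57 mm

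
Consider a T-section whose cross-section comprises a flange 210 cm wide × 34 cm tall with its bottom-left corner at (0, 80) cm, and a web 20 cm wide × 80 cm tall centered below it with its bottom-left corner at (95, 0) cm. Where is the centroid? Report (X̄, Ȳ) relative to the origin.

X̄ = 105.00 cm, Ȳ = 86.57 cm

web: A = 20 × 80 = 1600.00, centroid at (105.00, 40.00).
flange: A = 210 × 34 = 7140.00, centroid at (105.00, 97.00).
ΣA = 8740.00 cm², ΣAX̄ = 917700.00 cm³, ΣAȲ = 756580.00 cm³.
X̄ = 917700.00/8740.00 = 105.00 cm; Ȳ = 756580.00/8740.00 = 86.57 cm.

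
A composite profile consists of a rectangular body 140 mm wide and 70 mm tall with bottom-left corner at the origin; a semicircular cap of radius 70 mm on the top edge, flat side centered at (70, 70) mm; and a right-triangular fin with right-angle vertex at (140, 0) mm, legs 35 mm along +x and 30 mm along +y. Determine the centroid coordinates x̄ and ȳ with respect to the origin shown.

rectangular body: A = 140 × 70 = 9800.00, centroid at (70.00, 35.00).
semicircular top: A = ½π·70² = 7696.90, centroid at (70.00, 99.71).
triangular fin: A = ½·35·30 = 525.00, centroid at (151.67, 10.00).
ΣA = 18021.90 mm², ΣAx̄ = 1304408.14 mm³, ΣAȳ = 1115699.81 mm³.
x̄ = 1304408.14/18021.90 = 72.38 mm; ȳ = 1115699.81/18021.90 = 61.91 mm.

x̄ = 72.38 mm, ȳ = 61.91 mm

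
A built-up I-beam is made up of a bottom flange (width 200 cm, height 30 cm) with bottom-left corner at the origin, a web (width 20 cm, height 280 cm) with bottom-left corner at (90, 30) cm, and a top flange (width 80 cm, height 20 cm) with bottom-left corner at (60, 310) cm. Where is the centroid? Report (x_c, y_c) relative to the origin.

x_c = 100.00 cm, y_c = 117.73 cm

Part | A | x̄ᵢ | ȳᵢ | A·x̄ᵢ | A·ȳᵢ
bottom flange | 6000.00 | 100.00 | 15.00 | 600000.00 | 90000.00
web | 5600.00 | 100.00 | 170.00 | 560000.00 | 952000.00
top flange | 1600.00 | 100.00 | 320.00 | 160000.00 | 512000.00
Σ | 13200.00 |  |  | 1320000.00 | 1554000.00
x_c = 1320000.00 / 13200.00 = 100.00 cm
y_c = 1554000.00 / 13200.00 = 117.73 cm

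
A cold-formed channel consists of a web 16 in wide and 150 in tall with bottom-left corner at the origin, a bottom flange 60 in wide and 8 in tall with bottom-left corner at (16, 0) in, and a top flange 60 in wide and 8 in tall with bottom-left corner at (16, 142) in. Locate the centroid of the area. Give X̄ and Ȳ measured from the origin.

X̄ = 18.86 in, Ȳ = 75.00 in

Part | A | x̄ᵢ | ȳᵢ | A·x̄ᵢ | A·ȳᵢ
web | 2400.00 | 8.00 | 75.00 | 19200.00 | 180000.00
bottom flange | 480.00 | 46.00 | 4.00 | 22080.00 | 1920.00
top flange | 480.00 | 46.00 | 146.00 | 22080.00 | 70080.00
Σ | 3360.00 |  |  | 63360.00 | 252000.00
X̄ = 63360.00 / 3360.00 = 18.86 in
Ȳ = 252000.00 / 3360.00 = 75.00 in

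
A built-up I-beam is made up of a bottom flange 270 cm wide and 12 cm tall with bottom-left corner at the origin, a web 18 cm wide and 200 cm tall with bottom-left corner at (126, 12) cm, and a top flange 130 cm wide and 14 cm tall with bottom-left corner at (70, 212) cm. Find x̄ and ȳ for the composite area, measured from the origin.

x̄ = 135.00 cm, ȳ = 94.83 cm

bottom flange: A = 270 × 12 = 3240.00, centroid at (135.00, 6.00).
web: A = 18 × 200 = 3600.00, centroid at (135.00, 112.00).
top flange: A = 130 × 14 = 1820.00, centroid at (135.00, 219.00).
ΣA = 8660.00 cm², ΣAx̄ = 1169100.00 cm³, ΣAȳ = 821220.00 cm³.
x̄ = 1169100.00/8660.00 = 135.00 cm; ȳ = 821220.00/8660.00 = 94.83 cm.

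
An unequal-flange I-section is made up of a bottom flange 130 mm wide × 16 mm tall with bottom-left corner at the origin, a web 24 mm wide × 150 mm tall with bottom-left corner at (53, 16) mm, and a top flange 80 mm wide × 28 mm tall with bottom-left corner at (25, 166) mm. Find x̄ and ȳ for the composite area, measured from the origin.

x̄ = 65.00 mm, ȳ = 94.37 mm

bottom flange: A = 130 × 16 = 2080.00, centroid at (65.00, 8.00).
web: A = 24 × 150 = 3600.00, centroid at (65.00, 91.00).
top flange: A = 80 × 28 = 2240.00, centroid at (65.00, 180.00).
ΣA = 7920.00 mm²
ΣAx̄ = (2080.00)(65.00) + (3600.00)(65.00) + (2240.00)(65.00) = 514800.00 mm³
ΣAȳ = (2080.00)(8.00) + (3600.00)(91.00) + (2240.00)(180.00) = 747440.00 mm³
x̄ = 514800.00 / 7920.00 = 65.00 mm
ȳ = 747440.00 / 7920.00 = 94.37 mm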